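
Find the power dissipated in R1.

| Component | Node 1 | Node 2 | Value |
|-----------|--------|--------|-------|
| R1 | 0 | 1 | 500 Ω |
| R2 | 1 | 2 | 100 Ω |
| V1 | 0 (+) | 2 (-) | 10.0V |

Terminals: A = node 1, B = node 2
Nodal analysis, taking node 2 as the 0 V reference.
Source V1 fixes V_0 = 10 V.
KCL at each unknown node (sum of currents leaving = 0; resistances in Ω):
  Node 1: (V_1 - 10)/500 + (V_1 - 0)/100 = 0
Collecting terms: 0.012 × V_1 = 0.02  =>  V_1 = 1.667 V
I_R1 = (V_0 - V_1)/R1 = (10 - 1.667)/500 = 0.01667 A
P_R1 = I_R1² × R1 = (0.01667)² × 500 = 0.1389 W

Final answer: 0.1389 W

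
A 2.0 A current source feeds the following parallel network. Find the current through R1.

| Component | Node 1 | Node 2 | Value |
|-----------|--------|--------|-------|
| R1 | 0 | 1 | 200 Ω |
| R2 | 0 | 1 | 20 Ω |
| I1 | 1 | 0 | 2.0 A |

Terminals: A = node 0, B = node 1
All resistors sit directly between nodes 0 and 1, so they are in parallel and share one voltage V; the full source current 2 A splits among them.
1/R_par = 1/200 + 1/20 = 0.055 S  =>  R_par = 18.18 Ω
V = I × R_par = 2 × 18.18 = 36.36 V
I_R1 = V/R1 = 36.36/200 = 0.1818 A

Final answer: 0.1818 A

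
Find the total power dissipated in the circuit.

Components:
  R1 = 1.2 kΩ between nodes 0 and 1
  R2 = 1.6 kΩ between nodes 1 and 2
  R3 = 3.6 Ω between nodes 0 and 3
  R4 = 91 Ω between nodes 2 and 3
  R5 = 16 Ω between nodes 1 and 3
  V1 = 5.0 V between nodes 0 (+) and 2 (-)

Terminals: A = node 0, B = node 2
Nodal analysis, taking node 2 as the 0 V reference.
Source V1 fixes V_0 = 5 V.
KCL at each unknown node (sum of currents leaving = 0; resistances in Ω):
  Node 1: (V_1 - 5)/1200 + (V_1 - 0)/1600 + (V_1 - V_3)/16 = 0
  Node 3: (V_3 - 5)/3.6 + (V_3 - 0)/91 + (V_3 - V_1)/16 = 0
Collecting terms (coefficients in siemens):
  0.06396·V_1 - 0.0625·V_3 = 0.004167
  0.3513·V_3 - 0.0625·V_1 = 1.389
Determinant D = (0.06396)(0.3513) - (-0.0625)(-0.0625) = 0.01856
V_1 = [(0.004167)(0.3513) - (-0.0625)(1.389)]/D = 4.756 V
V_3 = [(0.06396)(1.389) - (0.004167)(-0.0625)]/D = 4.8 V
Power in each resistor, P = (ΔV)²/R:
  P_R1 = (5 - 4.756)²/1200 = 0.00004968 W
  P_R2 = (4.756 - 0)²/1600 = 0.01414 W
  P_R3 = (5 - 4.8)²/3.6 = 0.0111 W
  P_R4 = (0 - 4.8)²/91 = 0.2532 W
  P_R5 = (4.756 - 4.8)²/16 = 0.0001227 W
P_total = P_R1 + P_R2 + P_R3 + P_R4 + P_R5 = 0.2786 W

Final answer: 0.2786 W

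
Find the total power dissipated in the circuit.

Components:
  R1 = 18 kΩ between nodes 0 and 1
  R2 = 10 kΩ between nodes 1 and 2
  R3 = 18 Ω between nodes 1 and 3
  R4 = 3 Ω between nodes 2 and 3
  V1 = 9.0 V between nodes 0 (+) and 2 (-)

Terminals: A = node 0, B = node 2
Nodal analysis, taking node 2 as the 0 V reference.
Source V1 fixes V_0 = 9 V.
KCL at each unknown node (sum of currents leaving = 0; resistances in Ω):
  Node 1: (V_1 - 9)/18000 + (V_1 - 0)/10000 + (V_1 - V_3)/18 = 0
  Node 3: (V_3 - V_1)/18 + (V_3 - 0)/3 = 0
Collecting terms (coefficients in siemens):
  0.05571·V_1 - 0.05556·V_3 = 0.0005
  0.3889·V_3 - 0.05556·V_1 = 0
Determinant D = (0.05571)(0.3889) - (-0.05556)(-0.05556) = 0.01858
V_1 = [(0.0005)(0.3889) - (-0.05556)(0)]/D = 0.01047 V
V_3 = [(0.05571)(0) - (0.0005)(-0.05556)]/D = 0.001495 V
Power in each resistor, P = (ΔV)²/R:
  P_R1 = (9 - 0.01047)²/18000 = 0.00449 W
  P_R2 = (0.01047 - 0)²/10000 = 0.00000001095 W
  P_R3 = (0.01047 - 0.001495)²/18 = 0.000004471 W
  P_R4 = (0 - 0.001495)²/3 = 0.0000007451 W
P_total = P_R1 + P_R2 + P_R3 + P_R4 = 0.004495 W

Final answer: 0.004495 W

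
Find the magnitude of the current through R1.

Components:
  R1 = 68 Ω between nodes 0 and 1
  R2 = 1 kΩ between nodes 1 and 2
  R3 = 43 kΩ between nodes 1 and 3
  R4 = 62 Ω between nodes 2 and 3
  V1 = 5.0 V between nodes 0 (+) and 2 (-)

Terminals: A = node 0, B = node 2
Nodal analysis, taking node 2 as the 0 V reference.
Source V1 fixes V_0 = 5 V.
KCL at each unknown node (sum of currents leaving = 0; resistances in Ω):
  Node 1: (V_1 - 5)/68 + (V_1 - 0)/1000 + (V_1 - V_3)/43000 = 0
  Node 3: (V_3 - V_1)/43000 + (V_3 - 0)/62 = 0
Collecting terms (coefficients in siemens):
  0.01573·V_1 - 0.00002326·V_3 = 0.07353
  0.01615·V_3 - 0.00002326·V_1 = 0
Determinant D = (0.01573)(0.01615) - (-0.00002326)(-0.00002326) = 0.0002541
V_1 = [(0.07353)(0.01615) - (-0.00002326)(0)]/D = 4.675 V
V_3 = [(0.01573)(0) - (0.07353)(-0.00002326)]/D = 0.006731 V
I_R1 = (V_0 - V_1)/R1 = (5 - 4.675)/68 = 0.004783 A
|I_R1| = 0.004783 A

Final answer: |I_R1| = 0.004783 A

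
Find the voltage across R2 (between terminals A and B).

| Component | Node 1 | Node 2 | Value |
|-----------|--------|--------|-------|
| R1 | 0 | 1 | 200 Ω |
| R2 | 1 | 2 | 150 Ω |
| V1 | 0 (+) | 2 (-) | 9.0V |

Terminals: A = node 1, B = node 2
R1 and R2 are in series across V1 (node 0 → node 1 → node 2), and the output A–B is taken across R2, so this is a voltage divider.
Series current: I = V1/(R1 + R2) = 9/(200 + 150) = 9/350 = 0.02571 A
V_R2 = I × R2 = V1 × R2/(R1 + R2) = 9 × 150/350 = 3.857 V

Final answer: 3.857 V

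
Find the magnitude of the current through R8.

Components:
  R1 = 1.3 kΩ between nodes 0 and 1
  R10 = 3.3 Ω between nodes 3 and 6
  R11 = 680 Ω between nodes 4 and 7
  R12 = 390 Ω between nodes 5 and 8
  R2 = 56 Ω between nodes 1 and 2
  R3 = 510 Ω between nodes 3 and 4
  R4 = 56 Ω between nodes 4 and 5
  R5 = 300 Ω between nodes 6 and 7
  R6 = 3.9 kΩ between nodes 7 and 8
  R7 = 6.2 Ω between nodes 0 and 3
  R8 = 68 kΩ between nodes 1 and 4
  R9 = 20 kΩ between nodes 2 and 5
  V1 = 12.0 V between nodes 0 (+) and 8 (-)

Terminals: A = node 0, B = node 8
Nodal analysis, taking node 8 as the 0 V reference.
Source V1 fixes V_0 = 12 V.
KCL at each unknown node (sum of currents leaving = 0; resistances in Ω):
  Node 1: (V_1 - 12)/1300 + (V_1 - V_2)/56 + (V_1 - V_4)/68000 = 0
  Node 2: (V_2 - V_1)/56 + (V_2 - V_5)/20000 = 0
  Node 3: (V_3 - V_4)/510 + (V_3 - 12)/6.2 + (V_3 - V_6)/3.3 = 0
  Node 4: (V_4 - V_3)/510 + (V_4 - V_5)/56 + (V_4 - V_1)/68000 + (V_4 - V_7)/680 = 0
  Node 5: (V_5 - V_4)/56 + (V_5 - V_2)/20000 + (V_5 - 0)/390 = 0
  Node 6: (V_6 - V_7)/300 + (V_6 - V_3)/3.3 = 0
  Node 7: (V_7 - V_6)/300 + (V_7 - 0)/3900 + (V_7 - V_4)/680 = 0
Collecting terms (coefficients in siemens):
  0.01864·V_1 - 0.01786·V_2 - 0.00001471·V_4 = 0.009231
  0.01791·V_2 - 0.01786·V_1 - 0.00005·V_5 = 0
  0.4663·V_3 - 0.001961·V_4 - 0.303·V_6 = 1.935
  0.0213·V_4 - 0.00001471·V_1 - 0.001961·V_3 - 0.01786·V_5 - 0.001471·V_7 = 0
  0.02047·V_5 - 0.00005·V_2 - 0.01786·V_4 = 0
  0.3064·V_6 - 0.303·V_3 - 0.003333·V_7 = 0
  0.00506·V_7 - 0.001471·V_4 - 0.003333·V_6 = 0
Solving these 7 simultaneous equations (Gaussian elimination) gives:
  V_1 = 11.54 V, V_2 = 11.52 V, V_3 = 11.89 V, V_4 = 6.698 V
  V_5 = 5.871 V, V_6 = 11.87 V, V_7 = 9.766 V
I_R8 = (V_1 - V_4)/R8 = (11.54 - 6.698)/68000 = 0.00007121 A
|I_R8| = 0.00007121 A

Final answer: |I_R8| = 7.121e-05 A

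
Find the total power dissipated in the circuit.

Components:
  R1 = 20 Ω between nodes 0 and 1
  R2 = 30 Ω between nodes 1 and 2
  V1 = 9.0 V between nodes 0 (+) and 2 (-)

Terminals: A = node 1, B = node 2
Nodal analysis, taking node 2 as the 0 V reference.
Source V1 fixes V_0 = 9 V.
KCL at each unknown node (sum of currents leaving = 0; resistances in Ω):
  Node 1: (V_1 - 9)/20 + (V_1 - 0)/30 = 0
Collecting terms: 0.08333 × V_1 = 0.45  =>  V_1 = 5.4 V
Power in each resistor, P = (ΔV)²/R:
  P_R1 = (9 - 5.4)²/20 = 0.648 W
  P_R2 = (5.4 - 0)²/30 = 0.972 W
P_total = P_R1 + P_R2 = 1.62 W

Final answer: 1.62 W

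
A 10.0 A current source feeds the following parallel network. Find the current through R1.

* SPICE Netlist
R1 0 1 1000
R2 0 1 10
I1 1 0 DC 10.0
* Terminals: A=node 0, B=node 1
All resistors sit directly between nodes 0 and 1, so they are in parallel and share one voltage V; the full source current 10 A splits among them.
1/R_par = 1/1000 + 1/10 = 0.101 S  =>  R_par = 9.901 Ω
V = I × R_par = 10 × 9.901 = 99.01 V
I_R1 = V/R1 = 99.01/1000 = 0.09901 A

Final answer: 0.09901 A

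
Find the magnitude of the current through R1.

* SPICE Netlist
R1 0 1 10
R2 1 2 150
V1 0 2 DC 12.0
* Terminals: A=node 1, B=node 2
Nodal analysis, taking node 2 as the 0 V reference.
Source V1 fixes V_0 = 12 V.
KCL at each unknown node (sum of currents leaving = 0; resistances in Ω):
  Node 1: (V_1 - 12)/10 + (V_1 - 0)/150 = 0
Collecting terms: 0.1067 × V_1 = 1.2  =>  V_1 = 11.25 V
I_R1 = (V_0 - V_1)/R1 = (12 - 11.25)/10 = 0.075 A
|I_R1| = 0.075 A

Final answer: |I_R1| = 0.075 A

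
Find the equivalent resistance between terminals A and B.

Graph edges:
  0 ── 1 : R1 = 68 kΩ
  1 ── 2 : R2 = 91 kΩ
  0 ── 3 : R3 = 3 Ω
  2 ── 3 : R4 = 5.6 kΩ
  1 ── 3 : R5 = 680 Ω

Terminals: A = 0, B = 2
The network is not a plain series/parallel combination. Inject a 1 A test current into terminal A (node 0) and return it from terminal B (node 2); then R_eq = V_A / (1 A).
Nodal analysis, taking node 2 as the 0 V reference.
Current source I_test pushes 1 A into node 0 and draws it out of node 2.
KCL at each unknown node (sum of currents leaving = 0; resistances in Ω):
  Node 0: (V_0 - V_1)/68000 + (V_0 - V_3)/3 - 1 = 0
  Node 1: (V_1 - V_0)/68000 + (V_1 - 0)/91000 + (V_1 - V_3)/680 = 0
  Node 3: (V_3 - V_0)/3 + (V_3 - V_1)/680 + (V_3 - 0)/5600 = 0
Collecting terms (coefficients in siemens):
  0.3333·V_0 - 0.00001471·V_1 - 0.3333·V_3 = 1
  0.001496·V_1 - 0.00001471·V_0 - 0.001471·V_3 = 0
  0.335·V_3 - 0.3333·V_0 - 0.001471·V_1 = 0
Solving these 3 simultaneous equations (Gaussian elimination) gives:
  V_0 = 5281 V, V_1 = 5239 V, V_3 = 5278 V
R_eq = V_0 / 1 A = 5281 Ω = 5.281 kΩ

Final answer: 5.281 kΩ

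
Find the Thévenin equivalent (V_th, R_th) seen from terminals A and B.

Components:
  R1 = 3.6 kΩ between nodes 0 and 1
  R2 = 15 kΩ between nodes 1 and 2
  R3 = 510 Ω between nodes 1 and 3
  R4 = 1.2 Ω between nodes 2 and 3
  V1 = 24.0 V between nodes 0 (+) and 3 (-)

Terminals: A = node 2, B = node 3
Step 1 — V_th is the open-circuit voltage V_A - V_B (nothing connected across the terminals).
Nodal analysis, taking node 3 as the 0 V reference.
Source V1 fixes V_0 = 24 V.
KCL at each unknown node (sum of currents leaving = 0; resistances in Ω):
  Node 1: (V_1 - 24)/3600 + (V_1 - V_2)/15000 + (V_1 - 0)/510 = 0
  Node 2: (V_2 - V_1)/15000 + (V_2 - 0)/1.2 = 0
Collecting terms (coefficients in siemens):
  0.002305·V_1 - 0.00006667·V_2 = 0.006667
  0.8334·V_2 - 0.00006667·V_1 = 0
Determinant D = (0.002305)(0.8334) - (-0.00006667)(-0.00006667) = 0.001921
V_1 = [(0.006667)(0.8334) - (-0.00006667)(0)]/D = 2.892 V
V_2 = [(0.002305)(0) - (0.006667)(-0.00006667)]/D = 0.0002313 V
V_th = V_2 - V_3 = 0.0002313 - 0 = 0.0002313 V
Step 2 — R_th: zero the source — replace V1 by a short circuit (node 3 merges into node 0) — and find the resistance seen between A (node 2) and B (node 0).
Reduce the network between node 2 (A) and node 0 (B) by series/parallel combination:
  Rp1 = R1 ‖ R3 (parallel, both between nodes 0 and 1) = 1/(1/3600 + 1/510) = 446.7 Ω
  Rs1 = R2 + Rp1 (series, joined only at node 1) = 15000 + 446.7 = 15450 Ω
  Rp2 = R4 ‖ Rs1 (parallel, both between nodes 0 and 2) = 1/(1/1.2 + 1/15450) = 1.2 Ω
R_th = 1.2 Ω

Final answer: V_th = 0.0002313 V, R_th = 1.2 Ω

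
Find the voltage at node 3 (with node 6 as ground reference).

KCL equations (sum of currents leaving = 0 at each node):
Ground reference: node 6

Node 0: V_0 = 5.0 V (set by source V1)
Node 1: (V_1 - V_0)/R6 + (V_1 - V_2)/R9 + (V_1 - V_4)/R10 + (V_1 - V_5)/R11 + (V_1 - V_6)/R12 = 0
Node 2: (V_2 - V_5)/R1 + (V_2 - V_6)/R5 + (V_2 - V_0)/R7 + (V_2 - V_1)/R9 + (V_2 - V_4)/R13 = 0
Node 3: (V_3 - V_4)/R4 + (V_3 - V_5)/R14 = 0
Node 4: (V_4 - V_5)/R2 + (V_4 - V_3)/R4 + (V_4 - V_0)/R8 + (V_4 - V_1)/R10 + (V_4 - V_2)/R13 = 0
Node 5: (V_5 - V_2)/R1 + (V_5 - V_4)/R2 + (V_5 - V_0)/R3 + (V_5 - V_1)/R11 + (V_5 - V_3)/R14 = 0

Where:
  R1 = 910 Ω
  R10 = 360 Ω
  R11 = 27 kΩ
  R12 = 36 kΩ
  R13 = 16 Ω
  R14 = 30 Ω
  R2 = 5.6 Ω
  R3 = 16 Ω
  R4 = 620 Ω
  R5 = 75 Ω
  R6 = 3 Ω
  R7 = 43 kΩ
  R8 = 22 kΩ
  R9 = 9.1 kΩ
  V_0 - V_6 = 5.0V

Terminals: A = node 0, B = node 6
Nodal analysis, taking node 6 as the 0 V reference.
Source V1 fixes V_0 = 5 V.
KCL at each unknown node (sum of currents leaving = 0; resistances in Ω):
  Node 1: (V_1 - 5)/3 + (V_1 - V_2)/9100 + (V_1 - V_4)/360 + (V_1 - V_5)/27000 + (V_1 - 0)/36000 = 0
  Node 2: (V_2 - V_5)/910 + (V_2 - 0)/75 + (V_2 - 5)/43000 + (V_2 - V_1)/9100 + (V_2 - V_4)/16 = 0
  Node 3: (V_3 - V_4)/620 + (V_3 - V_5)/30 = 0
  Node 4: (V_4 - V_5)/5.6 + (V_4 - V_3)/620 + (V_4 - 5)/22000 + (V_4 - V_1)/360 + (V_4 - V_2)/16 = 0
  Node 5: (V_5 - V_2)/910 + (V_5 - V_4)/5.6 + (V_5 - 5)/16 + (V_5 - V_1)/27000 + (V_5 - V_3)/30 = 0
Collecting terms (coefficients in siemens):
  0.3363·V_1 - 0.0001099·V_2 - 0.002778·V_4 - 0.00003704·V_5 = 1.667
  0.07707·V_2 - 0.0001099·V_1 - 0.0625·V_4 - 0.001099·V_5 = 0.0001163
  0.03495·V_3 - 0.001613·V_4 - 0.03333·V_5 = 0
  0.2455·V_4 - 0.002778·V_1 - 0.0625·V_2 - 0.001613·V_3 - 0.1786·V_5 = 0.0002273
  0.2755·V_5 - 0.00003704·V_1 - 0.001099·V_2 - 0.03333·V_3 - 0.1786·V_4 = 0.3125
Solving these 5 simultaneous equations (Gaussian elimination) gives:
  V_1 = 4.991 V, V_2 = 3.389 V, V_3 = 4.311 V, V_4 = 4.092 V
  V_5 = 4.322 V
The requested potential is V_3 = 4.311 V.

Final answer: V_3 = 4.311 V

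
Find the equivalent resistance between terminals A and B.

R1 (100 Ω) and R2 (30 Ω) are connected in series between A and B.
Reduce the network between node 0 (A) and node 2 (B) by series/parallel combination:
  Rs1 = R1 + R2 (series, joined only at node 1) = 100 + 30 = 130 Ω
R_eq = 130 Ω

Final answer: 130 Ω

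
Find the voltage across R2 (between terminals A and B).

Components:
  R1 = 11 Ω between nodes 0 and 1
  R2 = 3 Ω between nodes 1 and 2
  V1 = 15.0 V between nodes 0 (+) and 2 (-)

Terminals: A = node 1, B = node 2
R1 and R2 are in series across V1 (node 0 → node 1 → node 2), and the output A–B is taken across R2, so this is a voltage divider.
Series current: I = V1/(R1 + R2) = 15/(11 + 3) = 15/14 = 1.071 A
V_R2 = I × R2 = V1 × R2/(R1 + R2) = 15 × 3/14 = 3.214 V

Final answer: 3.214 V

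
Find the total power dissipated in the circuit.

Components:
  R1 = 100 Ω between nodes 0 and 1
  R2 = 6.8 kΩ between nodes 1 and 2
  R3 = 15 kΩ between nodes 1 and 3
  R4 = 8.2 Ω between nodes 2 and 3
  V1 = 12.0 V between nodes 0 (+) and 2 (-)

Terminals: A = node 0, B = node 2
Nodal analysis, taking node 2 as the 0 V reference.
Source V1 fixes V_0 = 12 V.
KCL at each unknown node (sum of currents leaving = 0; resistances in Ω):
  Node 1: (V_1 - 12)/100 + (V_1 - 0)/6800 + (V_1 - V_3)/15000 = 0
  Node 3: (V_3 - V_1)/15000 + (V_3 - 0)/8.2 = 0
Collecting terms (coefficients in siemens):
  0.01021·V_1 - 0.00006667·V_3 = 0.12
  0.122·V_3 - 0.00006667·V_1 = 0
Determinant D = (0.01021)(0.122) - (-0.00006667)(-0.00006667) = 0.001246
V_1 = [(0.12)(0.122) - (-0.00006667)(0)]/D = 11.75 V
V_3 = [(0.01021)(0) - (0.12)(-0.00006667)]/D = 0.006419 V
Power in each resistor, P = (ΔV)²/R:
  P_R1 = (12 - 11.75)²/100 = 0.0006303 W
  P_R2 = (11.75 - 0)²/6800 = 0.0203 W
  P_R3 = (11.75 - 0.006419)²/15000 = 0.009192 W
  P_R4 = (0 - 0.006419)²/8.2 = 0.000005025 W
P_total = P_R1 + P_R2 + P_R3 + P_R4 = 0.03013 W

Final answer: 0.03013 W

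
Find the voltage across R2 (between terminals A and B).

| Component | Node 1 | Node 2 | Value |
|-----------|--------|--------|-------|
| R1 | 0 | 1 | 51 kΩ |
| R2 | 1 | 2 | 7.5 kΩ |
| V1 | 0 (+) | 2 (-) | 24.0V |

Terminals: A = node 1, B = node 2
R1 and R2 are in series across V1 (node 0 → node 1 → node 2), and the output A–B is taken across R2, so this is a voltage divider.
Series current: I = V1/(R1 + R2) = 24/(51000 + 7500) = 24/58500 = 0.0004103 A
V_R2 = I × R2 = V1 × R2/(R1 + R2) = 24 × 7500/58500 = 3.077 V

Final answer: 3.077 V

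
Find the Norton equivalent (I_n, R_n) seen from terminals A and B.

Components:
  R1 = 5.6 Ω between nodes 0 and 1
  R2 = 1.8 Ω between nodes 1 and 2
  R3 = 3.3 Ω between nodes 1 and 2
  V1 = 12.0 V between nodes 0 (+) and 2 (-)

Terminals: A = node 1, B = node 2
Find the Thévenin equivalent first; then I_n = V_th/R_th and R_n = R_th.
Step 1 — V_th is the open-circuit voltage V_A - V_B (nothing connected across the terminals).
Nodal analysis, taking node 2 as the 0 V reference.
Source V1 fixes V_0 = 12 V.
KCL at each unknown node (sum of currents leaving = 0; resistances in Ω):
  Node 1: (V_1 - 12)/5.6 + (V_1 - 0)/1.8 + (V_1 - 0)/3.3 = 0
Collecting terms: 1.037 × V_1 = 2.143  =>  V_1 = 2.066 V
V_th = V_1 - V_2 = 2.066 - 0 = 2.066 V
Step 2 — R_th: zero the source — replace V1 by a short circuit (node 2 merges into node 0) — and find the resistance seen between A (node 1) and B (node 0).
Reduce the network between node 1 (A) and node 0 (B) by series/parallel combination:
  Rp1 = R1 ‖ R2 ‖ R3 (parallel, all between nodes 0 and 1) = 1/(1/5.6 + 1/1.8 + 1/3.3) = 0.9642 Ω
R_th = 0.9642 Ω
I_n = V_th/R_th = 2.066/0.9642 = 2.143 A, and R_n = R_th = 0.9642 Ω

Final answer: I_n = 2.143 A, R_n = 0.9642 Ω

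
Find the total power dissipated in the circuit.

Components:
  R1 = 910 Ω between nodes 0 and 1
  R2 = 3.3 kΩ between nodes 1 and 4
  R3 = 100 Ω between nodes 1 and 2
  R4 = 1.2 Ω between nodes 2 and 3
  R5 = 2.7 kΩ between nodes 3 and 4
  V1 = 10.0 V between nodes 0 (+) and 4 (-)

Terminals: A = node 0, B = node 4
Nodal analysis, taking node 4 as the 0 V reference.
Source V1 fixes V_0 = 10 V.
KCL at each unknown node (sum of currents leaving = 0; resistances in Ω):
  Node 1: (V_1 - 10)/910 + (V_1 - 0)/3300 + (V_1 - V_2)/100 = 0
  Node 2: (V_2 - V_1)/100 + (V_2 - V_3)/1.2 = 0
  Node 3: (V_3 - V_2)/1.2 + (V_3 - 0)/2700 = 0
Collecting terms (coefficients in siemens):
  0.0114·V_1 - 0.01·V_2 = 0.01099
  0.8433·V_2 - 0.01·V_1 - 0.8333·V_3 = 0
  0.8337·V_3 - 0.8333·V_2 = 0
Solving these 3 simultaneous equations (Gaussian elimination) gives:
  V_1 = 6.248 V, V_2 = 6.025 V, V_3 = 6.022 V
Power in each resistor, P = (ΔV)²/R:
  P_R1 = (10 - 6.248)²/910 = 0.01547 W
  P_R2 = (6.248 - 0)²/3300 = 0.01183 W
  P_R3 = (6.248 - 6.025)²/100 = 0.0004974 W
  P_R4 = (6.025 - 6.022)²/1.2 = 0.000005969 W
  P_R5 = (6.022 - 0)²/2700 = 0.01343 W
P_total = P_R1 + P_R2 + P_R3 + P_R4 + P_R5 = 0.04124 W

Final answer: 0.04124 W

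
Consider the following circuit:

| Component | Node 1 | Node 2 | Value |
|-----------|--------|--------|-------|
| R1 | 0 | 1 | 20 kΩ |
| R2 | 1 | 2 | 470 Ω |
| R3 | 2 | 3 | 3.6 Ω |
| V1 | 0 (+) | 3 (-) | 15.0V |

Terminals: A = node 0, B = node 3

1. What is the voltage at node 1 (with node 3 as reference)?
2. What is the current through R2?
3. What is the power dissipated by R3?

Nodal analysis, taking node 3 as the 0 V reference.
Source V1 fixes V_0 = 15 V.
KCL at each unknown node (sum of currents leaving = 0; resistances in Ω):
  Node 1: (V_1 - 15)/20000 + (V_1 - V_2)/470 = 0
  Node 2: (V_2 - V_1)/470 + (V_2 - 0)/3.6 = 0
Collecting terms (coefficients in siemens):
  0.002178·V_1 - 0.002128·V_2 = 0.00075
  0.2799·V_2 - 0.002128·V_1 = 0
Determinant D = (0.002178)(0.2799) - (-0.002128)(-0.002128) = 0.000605
V_1 = [(0.00075)(0.2799) - (-0.002128)(0)]/D = 0.347 V
V_2 = [(0.002178)(0) - (0.00075)(-0.002128)]/D = 0.002638 V
Part 1:
  Read off the nodal solution: V_1 = 0.347 V
Part 2:
  I_R2 = (V_1 - V_2)/R2 = (0.347 - 0.002638)/470 = 0.0007327 A
  Magnitude: I_R2 = 0.0007327 A
Part 3:
  I_R3 = (V_2 - V_3)/R3 = (0.002638 - 0)/3.6 = 0.0007327 A
  P_R3 = I_R3² × R3 = (0.0007327)² × 3.6 = 0.000001932 W

Final answers:
1. V_1 = 0.347 V
2. I_R2 = 0.0007327 A
3. P_R3 = 1.932e-06 W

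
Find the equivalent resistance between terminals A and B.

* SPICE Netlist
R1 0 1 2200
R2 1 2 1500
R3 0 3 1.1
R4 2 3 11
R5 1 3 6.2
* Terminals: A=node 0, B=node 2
The network is not a plain series/parallel combination. Inject a 1 A test current into terminal A (node 0) and return it from terminal B (node 2); then R_eq = V_A / (1 A).
Nodal analysis, taking node 2 as the 0 V reference.
Current source I_test pushes 1 A into node 0 and draws it out of node 2.
KCL at each unknown node (sum of currents leaving = 0; resistances in Ω):
  Node 0: (V_0 - V_1)/2200 + (V_0 - V_3)/1.1 - 1 = 0
  Node 1: (V_1 - V_0)/2200 + (V_1 - 0)/1500 + (V_1 - V_3)/6.2 = 0
  Node 3: (V_3 - V_0)/1.1 + (V_3 - V_1)/6.2 + (V_3 - 0)/11 = 0
Collecting terms (coefficients in siemens):
  0.9095·V_0 - 0.0004545·V_1 - 0.9091·V_3 = 1
  0.1624·V_1 - 0.0004545·V_0 - 0.1613·V_3 = 0
  1.161·V_3 - 0.9091·V_0 - 0.1613·V_1 = 0
Solving these 3 simultaneous equations (Gaussian elimination) gives:
  V_0 = 12.02 V, V_1 = 10.88 V, V_3 = 10.92 V
R_eq = V_0 / 1 A = 12.02 Ω

Final answer: 12.02 Ω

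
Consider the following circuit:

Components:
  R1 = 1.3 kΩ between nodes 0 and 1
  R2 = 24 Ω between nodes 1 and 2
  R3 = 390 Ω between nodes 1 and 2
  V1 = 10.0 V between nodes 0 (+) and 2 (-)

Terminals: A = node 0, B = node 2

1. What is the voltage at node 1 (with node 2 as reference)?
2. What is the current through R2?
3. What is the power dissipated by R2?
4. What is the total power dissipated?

Nodal analysis, taking node 2 as the 0 V reference.
Source V1 fixes V_0 = 10 V.
KCL at each unknown node (sum of currents leaving = 0; resistances in Ω):
  Node 1: (V_1 - 10)/1300 + (V_1 - 0)/24 + (V_1 - 0)/390 = 0
Collecting terms: 0.045 × V_1 = 0.007692  =>  V_1 = 0.1709 V
Part 1:
  Read off the nodal solution: V_1 = 0.1709 V
Part 2:
  I_R2 = (V_1 - V_2)/R2 = (0.1709 - 0)/24 = 0.007123 A
  Magnitude: I_R2 = 0.007123 A
Part 3:
  I_R2 = (V_1 - V_2)/R2 = (0.1709 - 0)/24 = 0.007123 A
  P_R2 = I_R2² × R2 = (0.007123)² × 24 = 0.001218 W
Part 4:
  Power in each resistor, P = (ΔV)²/R:
    P_R1 = (10 - 0.1709)²/1300 = 0.07432 W
    P_R2 = (0.1709 - 0)²/24 = 0.001218 W
    P_R3 = (0.1709 - 0)²/390 = 0.00007492 W
  P_total = P_R1 + P_R2 + P_R3 = 0.07561 W

Final answers:
1. V_1 = 0.1709 V
2. I_R2 = 0.007123 A
3. P_R2 = 0.001218 W
4. P_total = 0.07561 W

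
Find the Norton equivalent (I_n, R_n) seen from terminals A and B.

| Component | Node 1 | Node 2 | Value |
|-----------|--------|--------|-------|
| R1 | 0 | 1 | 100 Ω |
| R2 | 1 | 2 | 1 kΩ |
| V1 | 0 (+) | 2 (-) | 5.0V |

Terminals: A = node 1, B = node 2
Find the Thévenin equivalent first; then I_n = V_th/R_th and R_n = R_th.
Step 1 — V_th is the open-circuit voltage V_A - V_B (nothing connected across the terminals).
Nodal analysis, taking node 2 as the 0 V reference.
Source V1 fixes V_0 = 5 V.
KCL at each unknown node (sum of currents leaving = 0; resistances in Ω):
  Node 1: (V_1 - 5)/100 + (V_1 - 0)/1000 = 0
Collecting terms: 0.011 × V_1 = 0.05  =>  V_1 = 4.545 V
V_th = V_1 - V_2 = 4.545 - 0 = 4.545 V
Step 2 — R_th: zero the source — replace V1 by a short circuit (node 2 merges into node 0) — and find the resistance seen between A (node 1) and B (node 0).
Reduce the network between node 1 (A) and node 0 (B) by series/parallel combination:
  Rp1 = R1 ‖ R2 (parallel, both between nodes 0 and 1) = 1/(1/100 + 1/1000) = 90.91 Ω
R_th = 90.91 Ω
I_n = V_th/R_th = 4.545/90.91 = 0.05 A, and R_n = R_th = 90.91 Ω

Final answer: I_n = 0.05 A, R_n = 90.91 Ω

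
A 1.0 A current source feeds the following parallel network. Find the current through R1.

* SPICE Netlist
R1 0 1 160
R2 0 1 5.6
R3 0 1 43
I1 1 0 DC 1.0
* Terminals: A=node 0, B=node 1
All resistors sit directly between nodes 0 and 1, so they are in parallel and share one voltage V; the full source current 1 A splits among them.
1/R_par = 1/160 + 1/5.6 + 1/43 = 0.2081 S  =>  R_par = 4.806 Ω
V = I × R_par = 1 × 4.806 = 4.806 V
I_R1 = V/R1 = 4.806/160 = 0.03004 A

Final answer: 0.03004 A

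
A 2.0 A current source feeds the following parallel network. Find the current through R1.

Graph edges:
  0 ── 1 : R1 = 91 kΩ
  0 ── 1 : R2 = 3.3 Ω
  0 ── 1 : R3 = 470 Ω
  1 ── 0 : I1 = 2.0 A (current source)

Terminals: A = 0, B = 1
All resistors sit directly between nodes 0 and 1, so they are in parallel and share one voltage V; the full source current 2 A splits among them.
1/R_par = 1/91000 + 1/3.3 + 1/470 = 0.3052 S  =>  R_par = 3.277 Ω
V = I × R_par = 2 × 3.277 = 6.554 V
I_R1 = V/R1 = 6.554/91000 = 0.00007202 A

Final answer: 7.202e-05 A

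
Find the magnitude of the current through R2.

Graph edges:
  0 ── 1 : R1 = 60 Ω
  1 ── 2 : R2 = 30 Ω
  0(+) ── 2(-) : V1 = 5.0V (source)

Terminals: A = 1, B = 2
Nodal analysis, taking node 2 as the 0 V reference.
Source V1 fixes V_0 = 5 V.
KCL at each unknown node (sum of currents leaving = 0; resistances in Ω):
  Node 1: (V_1 - 5)/60 + (V_1 - 0)/30 = 0
Collecting terms: 0.05 × V_1 = 0.08333  =>  V_1 = 1.667 V
I_R2 = (V_1 - V_2)/R2 = (1.667 - 0)/30 = 0.05556 A
|I_R2| = 0.05556 A

Final answer: |I_R2| = 0.05556 A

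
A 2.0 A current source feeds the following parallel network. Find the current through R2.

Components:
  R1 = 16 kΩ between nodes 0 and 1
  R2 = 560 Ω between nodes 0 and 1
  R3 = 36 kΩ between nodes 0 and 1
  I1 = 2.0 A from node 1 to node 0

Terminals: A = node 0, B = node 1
All resistors sit directly between nodes 0 and 1, so they are in parallel and share one voltage V; the full source current 2 A splits among them.
1/R_par = 1/16000 + 1/560 + 1/36000 = 0.001876 S  =>  R_par = 533.1 Ω
V = I × R_par = 2 × 533.1 = 1066 V
I_R2 = V/R2 = 1066/560 = 1.904 A

Final answer: 1.904 A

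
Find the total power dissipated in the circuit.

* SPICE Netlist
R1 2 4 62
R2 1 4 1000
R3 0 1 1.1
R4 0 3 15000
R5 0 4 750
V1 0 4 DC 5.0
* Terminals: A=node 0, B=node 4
Nodal analysis, taking node 4 as the 0 V reference.
Source V1 fixes V_0 = 5 V.
KCL at each unknown node (sum of currents leaving = 0; resistances in Ω):
  Node 1: (V_1 - 0)/1000 + (V_1 - 5)/1.1 = 0
  Node 2: (V_2 - 0)/62 = 0
  Node 3: (V_3 - 5)/15000 = 0
Collecting terms (coefficients in siemens):
  0.9101·V_1 = 4.545
  0.01613·V_2 = 0
  0.00006667·V_3 = 0.0003333
Solving these 3 simultaneous equations (Gaussian elimination) gives:
  V_1 = 4.995 V, V_2 = 0 V, V_3 = 5 V
Power in each resistor, P = (ΔV)²/R:
  P_R1 = (0 - 0)²/62 = 0 W
  P_R2 = (4.995 - 0)²/1000 = 0.02495 W
  P_R3 = (5 - 4.995)²/1.1 = 0.00002744 W
  P_R4 = (5 - 5)²/15000 = 0 W
  P_R5 = (5 - 0)²/750 = 0.03333 W
P_total = P_R1 + P_R2 + P_R3 + P_R4 + P_R5 = 0.05831 W

Final answer: 0.05831 W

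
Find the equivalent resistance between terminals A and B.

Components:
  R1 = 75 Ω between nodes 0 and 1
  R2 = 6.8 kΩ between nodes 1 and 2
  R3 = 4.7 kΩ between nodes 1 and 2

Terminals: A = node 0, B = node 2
Reduce the network between node 0 (A) and node 2 (B) by series/parallel combination:
  Rp1 = R2 ‖ R3 (parallel, both between nodes 1 and 2) = 1/(1/6800 + 1/4700) = 2779 Ω
  Rs1 = R1 + Rp1 (series, joined only at node 1) = 75 + 2779 = 2854 Ω
R_eq = 2.854 kΩ

Final answer: 2.854 kΩ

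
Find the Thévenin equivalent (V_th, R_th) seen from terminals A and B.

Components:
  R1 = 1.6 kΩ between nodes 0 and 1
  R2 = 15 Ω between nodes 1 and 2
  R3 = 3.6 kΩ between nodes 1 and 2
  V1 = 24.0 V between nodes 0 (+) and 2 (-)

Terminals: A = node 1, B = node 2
Step 1 — V_th is the open-circuit voltage V_A - V_B (nothing connected across the terminals).
Nodal analysis, taking node 2 as the 0 V reference.
Source V1 fixes V_0 = 24 V.
KCL at each unknown node (sum of currents leaving = 0; resistances in Ω):
  Node 1: (V_1 - 24)/1600 + (V_1 - 0)/15 + (V_1 - 0)/3600 = 0
Collecting terms: 0.06757 × V_1 = 0.015  =>  V_1 = 0.222 V
V_th = V_1 - V_2 = 0.222 - 0 = 0.222 V
Step 2 — R_th: zero the source — replace V1 by a short circuit (node 2 merges into node 0) — and find the resistance seen between A (node 1) and B (node 0).
Reduce the network between node 1 (A) and node 0 (B) by series/parallel combination:
  Rp1 = R1 ‖ R2 ‖ R3 (parallel, all between nodes 0 and 1) = 1/(1/1600 + 1/15 + 1/3600) = 14.8 Ω
R_th = 14.8 Ω

Final answer: V_th = 0.222 V, R_th = 14.8 Ω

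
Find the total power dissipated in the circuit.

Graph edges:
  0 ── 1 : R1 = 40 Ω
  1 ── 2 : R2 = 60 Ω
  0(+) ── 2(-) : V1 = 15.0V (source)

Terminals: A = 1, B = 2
Nodal analysis, taking node 2 as the 0 V reference.
Source V1 fixes V_0 = 15 V.
KCL at each unknown node (sum of currents leaving = 0; resistances in Ω):
  Node 1: (V_1 - 15)/40 + (V_1 - 0)/60 = 0
Collecting terms: 0.04167 × V_1 = 0.375  =>  V_1 = 9 V
Power in each resistor, P = (ΔV)²/R:
  P_R1 = (15 - 9)²/40 = 0.9 W
  P_R2 = (9 - 0)²/60 = 1.35 W
P_total = P_R1 + P_R2 = 2.25 W

Final answer: 2.25 W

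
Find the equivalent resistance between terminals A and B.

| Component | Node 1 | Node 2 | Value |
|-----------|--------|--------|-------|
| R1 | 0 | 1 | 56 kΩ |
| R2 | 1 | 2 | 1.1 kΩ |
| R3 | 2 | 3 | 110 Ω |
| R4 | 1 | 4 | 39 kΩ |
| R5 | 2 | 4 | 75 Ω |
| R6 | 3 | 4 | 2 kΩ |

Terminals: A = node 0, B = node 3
The network is not a plain series/parallel combination. Inject a 1 A test current into terminal A (node 0) and return it from terminal B (node 3); then R_eq = V_A / (1 A).
Nodal analysis, taking node 3 as the 0 V reference.
Current source I_test pushes 1 A into node 0 and draws it out of node 3.
KCL at each unknown node (sum of currents leaving = 0; resistances in Ω):
  Node 0: (V_0 - V_1)/56000 - 1 = 0
  Node 1: (V_1 - V_0)/56000 + (V_1 - V_2)/1100 + (V_1 - V_4)/39000 = 0
  Node 2: (V_2 - V_1)/1100 + (V_2 - 0)/110 + (V_2 - V_4)/75 = 0
  Node 4: (V_4 - V_1)/39000 + (V_4 - V_2)/75 + (V_4 - 0)/2000 = 0
Collecting terms (coefficients in siemens):
  0.00001786·V_0 - 0.00001786·V_1 = 1
  0.0009526·V_1 - 0.00001786·V_0 - 0.0009091·V_2 - 0.00002564·V_4 = 0
  0.02333·V_2 - 0.0009091·V_1 - 0.01333·V_4 = 0
  0.01386·V_4 - 0.00002564·V_1 - 0.01333·V_2 = 0
Solving these 4 simultaneous equations (Gaussian elimination) gives:
  V_0 = 57170 V, V_1 = 1174 V, V_2 = 104.4 V, V_4 = 102.6 V
R_eq = V_0 / 1 A = 57170 Ω = 57.17 kΩ

Final answer: 57.17 kΩ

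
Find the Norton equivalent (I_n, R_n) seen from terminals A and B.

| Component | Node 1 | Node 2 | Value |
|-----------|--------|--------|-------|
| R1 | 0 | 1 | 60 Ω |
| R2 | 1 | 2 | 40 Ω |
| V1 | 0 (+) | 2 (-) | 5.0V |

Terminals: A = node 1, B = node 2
Find the Thévenin equivalent first; then I_n = V_th/R_th and R_n = R_th.
Step 1 — V_th is the open-circuit voltage V_A - V_B (nothing connected across the terminals).
Nodal analysis, taking node 2 as the 0 V reference.
Source V1 fixes V_0 = 5 V.
KCL at each unknown node (sum of currents leaving = 0; resistances in Ω):
  Node 1: (V_1 - 5)/60 + (V_1 - 0)/40 = 0
Collecting terms: 0.04167 × V_1 = 0.08333  =>  V_1 = 2 V
V_th = V_1 - V_2 = 2 - 0 = 2 V
Step 2 — R_th: zero the source — replace V1 by a short circuit (node 2 merges into node 0) — and find the resistance seen between A (node 1) and B (node 0).
Reduce the network between node 1 (A) and node 0 (B) by series/parallel combination:
  Rp1 = R1 ‖ R2 (parallel, both between nodes 0 and 1) = 1/(1/60 + 1/40) = 24 Ω
R_th = 24 Ω
I_n = V_th/R_th = 2/24 = 0.08333 A, and R_n = R_th = 24 Ω

Final answer: I_n = 0.08333 A, R_n = 24 Ω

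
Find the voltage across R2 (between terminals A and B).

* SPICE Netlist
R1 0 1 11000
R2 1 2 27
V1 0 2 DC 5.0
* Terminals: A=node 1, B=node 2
R1 and R2 are in series across V1 (node 0 → node 1 → node 2), and the output A–B is taken across R2, so this is a voltage divider.
Series current: I = V1/(R1 + R2) = 5/(11000 + 27) = 5/11030 = 0.0004534 A
V_R2 = I × R2 = V1 × R2/(R1 + R2) = 5 × 27/11030 = 0.01224 V

Final answer: 0.01224 V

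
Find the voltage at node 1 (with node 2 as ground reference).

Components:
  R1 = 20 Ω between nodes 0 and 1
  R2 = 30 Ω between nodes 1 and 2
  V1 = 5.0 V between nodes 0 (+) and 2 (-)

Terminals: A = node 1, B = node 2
Nodal analysis, taking node 2 as the 0 V reference.
Source V1 fixes V_0 = 5 V.
KCL at each unknown node (sum of currents leaving = 0; resistances in Ω):
  Node 1: (V_1 - 5)/20 + (V_1 - 0)/30 = 0
Collecting terms: 0.08333 × V_1 = 0.25  =>  V_1 = 3 V
The requested potential is V_1 = 3 V.

Final answer: V_1 = 3 V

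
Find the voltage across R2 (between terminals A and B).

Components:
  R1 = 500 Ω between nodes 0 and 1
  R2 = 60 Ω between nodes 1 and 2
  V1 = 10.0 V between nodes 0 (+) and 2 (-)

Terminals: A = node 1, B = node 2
R1 and R2 are in series across V1 (node 0 → node 1 → node 2), and the output A–B is taken across R2, so this is a voltage divider.
Series current: I = V1/(R1 + R2) = 10/(500 + 60) = 10/560 = 0.01786 A
V_R2 = I × R2 = V1 × R2/(R1 + R2) = 10 × 60/560 = 1.071 V

Final answer: 1.071 V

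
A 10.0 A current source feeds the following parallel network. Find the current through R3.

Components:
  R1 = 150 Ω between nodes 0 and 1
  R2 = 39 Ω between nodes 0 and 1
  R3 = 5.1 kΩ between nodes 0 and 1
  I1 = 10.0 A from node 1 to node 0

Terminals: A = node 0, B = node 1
All resistors sit directly between nodes 0 and 1, so they are in parallel and share one voltage V; the full source current 10 A splits among them.
1/R_par = 1/150 + 1/39 + 1/5100 = 0.0325 S  =>  R_par = 30.77 Ω
V = I × R_par = 10 × 30.77 = 307.7 V
I_R3 = V/R3 = 307.7/5100 = 0.06032 A

Final answer: 0.06032 A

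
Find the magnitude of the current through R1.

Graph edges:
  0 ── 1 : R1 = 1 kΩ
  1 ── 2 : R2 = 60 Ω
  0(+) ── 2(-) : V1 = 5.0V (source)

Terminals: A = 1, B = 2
Nodal analysis, taking node 2 as the 0 V reference.
Source V1 fixes V_0 = 5 V.
KCL at each unknown node (sum of currents leaving = 0; resistances in Ω):
  Node 1: (V_1 - 5)/1000 + (V_1 - 0)/60 = 0
Collecting terms: 0.01767 × V_1 = 0.005  =>  V_1 = 0.283 V
I_R1 = (V_0 - V_1)/R1 = (5 - 0.283)/1000 = 0.004717 A
|I_R1| = 0.004717 A

Final answer: |I_R1| = 0.004717 A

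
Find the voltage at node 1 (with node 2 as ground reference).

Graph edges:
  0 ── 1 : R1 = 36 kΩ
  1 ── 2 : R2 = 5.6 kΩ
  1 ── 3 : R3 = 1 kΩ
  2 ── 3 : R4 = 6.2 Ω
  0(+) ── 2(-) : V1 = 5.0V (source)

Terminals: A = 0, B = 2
Nodal analysis, taking node 2 as the 0 V reference.
Source V1 fixes V_0 = 5 V.
KCL at each unknown node (sum of currents leaving = 0; resistances in Ω):
  Node 1: (V_1 - 5)/36000 + (V_1 - 0)/5600 + (V_1 - V_3)/1000 = 0
  Node 3: (V_3 - V_1)/1000 + (V_3 - 0)/6.2 = 0
Collecting terms (coefficients in siemens):
  0.001206·V_1 - 0.001·V_3 = 0.0001389
  0.1623·V_3 - 0.001·V_1 = 0
Determinant D = (0.001206)(0.1623) - (-0.001)(-0.001) = 0.0001948
V_1 = [(0.0001389)(0.1623) - (-0.001)(0)]/D = 0.1157 V
V_3 = [(0.001206)(0) - (0.0001389)(-0.001)]/D = 0.0007131 V
The requested potential is V_1 = 0.1157 V.

Final answer: V_1 = 0.1157 V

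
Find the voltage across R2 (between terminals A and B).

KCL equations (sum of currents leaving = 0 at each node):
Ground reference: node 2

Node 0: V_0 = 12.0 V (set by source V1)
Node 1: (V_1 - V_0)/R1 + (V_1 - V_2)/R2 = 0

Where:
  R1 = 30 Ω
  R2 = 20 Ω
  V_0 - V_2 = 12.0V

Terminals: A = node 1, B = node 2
R1 and R2 are in series across V1 (node 0 → node 1 → node 2), and the output A–B is taken across R2, so this is a voltage divider.
Series current: I = V1/(R1 + R2) = 12/(30 + 20) = 12/50 = 0.24 A
V_R2 = I × R2 = V1 × R2/(R1 + R2) = 12 × 20/50 = 4.8 V

Final answer: 4.8 V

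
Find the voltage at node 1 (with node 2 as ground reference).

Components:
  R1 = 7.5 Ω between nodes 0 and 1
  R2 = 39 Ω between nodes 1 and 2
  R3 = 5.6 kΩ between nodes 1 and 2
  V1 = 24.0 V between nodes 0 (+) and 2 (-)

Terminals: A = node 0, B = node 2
Nodal analysis, taking node 2 as the 0 V reference.
Source V1 fixes V_0 = 24 V.
KCL at each unknown node (sum of currents leaving = 0; resistances in Ω):
  Node 1: (V_1 - 24)/7.5 + (V_1 - 0)/39 + (V_1 - 0)/5600 = 0
Collecting terms: 0.1592 × V_1 = 3.2  =>  V_1 = 20.11 V
The requested potential is V_1 = 20.11 V.

Final answer: V_1 = 20.11 V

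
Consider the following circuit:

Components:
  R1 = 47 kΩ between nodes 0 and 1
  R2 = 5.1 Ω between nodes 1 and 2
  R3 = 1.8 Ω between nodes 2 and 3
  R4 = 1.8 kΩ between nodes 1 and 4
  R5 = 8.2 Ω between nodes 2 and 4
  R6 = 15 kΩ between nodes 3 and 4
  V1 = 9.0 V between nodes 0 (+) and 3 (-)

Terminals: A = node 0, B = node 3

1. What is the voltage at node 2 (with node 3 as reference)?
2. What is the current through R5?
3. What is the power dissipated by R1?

Nodal analysis, taking node 3 as the 0 V reference.
Source V1 fixes V_0 = 9 V.
KCL at each unknown node (sum of currents leaving = 0; resistances in Ω):
  Node 1: (V_1 - 9)/47000 + (V_1 - V_2)/5.1 + (V_1 - V_4)/1800 = 0
  Node 2: (V_2 - V_1)/5.1 + (V_2 - 0)/1.8 + (V_2 - V_4)/8.2 = 0
  Node 4: (V_4 - V_1)/1800 + (V_4 - V_2)/8.2 + (V_4 - 0)/15000 = 0
Collecting terms (coefficients in siemens):
  0.1967·V_1 - 0.1961·V_2 - 0.0005556·V_4 = 0.0001915
  0.8736·V_2 - 0.1961·V_1 - 0.122·V_4 = 0
  0.1226·V_4 - 0.0005556·V_1 - 0.122·V_2 = 0
Solving these 3 simultaneous equations (Gaussian elimination) gives:
  V_1 = 0.001318 V, V_2 = 0.0003446 V, V_4 = 0.0003488 V
Part 1:
  Read off the nodal solution: V_2 = 0.0003446 V
Part 2:
  I_R5 = (V_2 - V_4)/R5 = (0.0003446 - 0.0003488)/8.2 = -0.0000005153 A
  Magnitude: I_R5 = 0.0000005153 A
Part 3:
  I_R1 = (V_0 - V_1)/R1 = (9 - 0.001318)/47000 = 0.0001915 A
  P_R1 = I_R1² × R1 = (0.0001915)² × 47000 = 0.001723 W

Final answers:
1. V_2 = 0.0003446 V
2. I_R5 = 5.153e-07 A
3. P_R1 = 0.001723 W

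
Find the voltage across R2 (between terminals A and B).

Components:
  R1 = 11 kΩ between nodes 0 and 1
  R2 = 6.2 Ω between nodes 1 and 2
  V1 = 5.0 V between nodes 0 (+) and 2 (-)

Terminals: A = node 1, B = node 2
R1 and R2 are in series across V1 (node 0 → node 1 → node 2), and the output A–B is taken across R2, so this is a voltage divider.
Series current: I = V1/(R1 + R2) = 5/(11000 + 6.2) = 5/11010 = 0.0004543 A
V_R2 = I × R2 = V1 × R2/(R1 + R2) = 5 × 6.2/11010 = 0.002817 V

Final answer: 0.002817 V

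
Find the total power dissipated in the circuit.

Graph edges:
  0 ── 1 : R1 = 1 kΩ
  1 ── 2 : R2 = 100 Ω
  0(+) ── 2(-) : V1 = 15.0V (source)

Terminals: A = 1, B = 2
Nodal analysis, taking node 2 as the 0 V reference.
Source V1 fixes V_0 = 15 V.
KCL at each unknown node (sum of currents leaving = 0; resistances in Ω):
  Node 1: (V_1 - 15)/1000 + (V_1 - 0)/100 = 0
Collecting terms: 0.011 × V_1 = 0.015  =>  V_1 = 1.364 V
Power in each resistor, P = (ΔV)²/R:
  P_R1 = (15 - 1.364)²/1000 = 0.186 W
  P_R2 = (1.364 - 0)²/100 = 0.0186 W
P_total = P_R1 + P_R2 = 0.2045 W

Final answer: 0.2045 W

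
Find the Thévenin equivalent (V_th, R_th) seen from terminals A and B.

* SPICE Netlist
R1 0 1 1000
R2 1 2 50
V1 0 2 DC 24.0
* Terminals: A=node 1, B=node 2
Step 1 — V_th is the open-circuit voltage V_A - V_B (nothing connected across the terminals).
Nodal analysis, taking node 2 as the 0 V reference.
Source V1 fixes V_0 = 24 V.
KCL at each unknown node (sum of currents leaving = 0; resistances in Ω):
  Node 1: (V_1 - 24)/1000 + (V_1 - 0)/50 = 0
Collecting terms: 0.021 × V_1 = 0.024  =>  V_1 = 1.143 V
V_th = V_1 - V_2 = 1.143 - 0 = 1.143 V
Step 2 — R_th: zero the source — replace V1 by a short circuit (node 2 merges into node 0) — and find the resistance seen between A (node 1) and B (node 0).
Reduce the network between node 1 (A) and node 0 (B) by series/parallel combination:
  Rp1 = R1 ‖ R2 (parallel, both between nodes 0 and 1) = 1/(1/1000 + 1/50) = 47.62 Ω
R_th = 47.62 Ω

Final answer: V_th = 1.143 V, R_th = 47.62 Ω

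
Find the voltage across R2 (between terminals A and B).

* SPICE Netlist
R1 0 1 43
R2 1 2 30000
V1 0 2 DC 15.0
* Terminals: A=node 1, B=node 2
R1 and R2 are in series across V1 (node 0 → node 1 → node 2), and the output A–B is taken across R2, so this is a voltage divider.
Series current: I = V1/(R1 + R2) = 15/(43 + 30000) = 15/30040 = 0.0004993 A
V_R2 = I × R2 = V1 × R2/(R1 + R2) = 15 × 30000/30040 = 14.98 V

Final answer: 14.98 V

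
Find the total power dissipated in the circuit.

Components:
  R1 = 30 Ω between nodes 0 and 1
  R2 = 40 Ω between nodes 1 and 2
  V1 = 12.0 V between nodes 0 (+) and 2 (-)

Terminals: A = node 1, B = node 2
Nodal analysis, taking node 2 as the 0 V reference.
Source V1 fixes V_0 = 12 V.
KCL at each unknown node (sum of currents leaving = 0; resistances in Ω):
  Node 1: (V_1 - 12)/30 + (V_1 - 0)/40 = 0
Collecting terms: 0.05833 × V_1 = 0.4  =>  V_1 = 6.857 V
Power in each resistor, P = (ΔV)²/R:
  P_R1 = (12 - 6.857)²/30 = 0.8816 W
  P_R2 = (6.857 - 0)²/40 = 1.176 W
P_total = P_R1 + P_R2 = 2.057 W

Final answer: 2.057 W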